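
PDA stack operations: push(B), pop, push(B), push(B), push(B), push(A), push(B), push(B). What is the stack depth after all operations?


Tracing stack operations:
  push(B) -> stack = [B], depth=1
  pop -> removed B, stack = [], depth=0
  push(B) -> stack = [B], depth=1
  push(B) -> stack = [B,B], depth=2
  push(B) -> stack = [B,B,B], depth=3
  push(A) -> stack = [B,B,B,A], depth=4
  push(B) -> stack = [B,B,B,A,B], depth=5
  push(B) -> stack = [B,B,B,A,B,B], depth=6
Final depth = 6

6


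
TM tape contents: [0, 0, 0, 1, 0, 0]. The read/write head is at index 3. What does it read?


Tape: [0, 0, 0, 1, 0, 0]
Positions: 0 1 2 3 4 5
Values:    0 0 0 1 0 0
Head at position 3
tape[3] = 1

1


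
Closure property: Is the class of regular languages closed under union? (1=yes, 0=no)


Regular languages are closed under all standard operations:
- Union: Yes (product construction)
- Intersection: Yes (product construction)
- Complement: Yes (swap accept/reject)
- Concatenation: Yes (NFA construction)
Operation: union -> Closed

1


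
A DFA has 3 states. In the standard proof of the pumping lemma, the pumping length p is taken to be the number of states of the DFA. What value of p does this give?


Pumping lemma for regular languages (standard proof):
Take p = |Q|, the number of DFA states.
Any string of length >= |Q| passes through |Q|+1 states while reading its first |Q| symbols,
so by pigeonhole some state repeats, giving the loop that can be pumped.
Here |Q| = 3
Therefore the proof uses p = 3

3


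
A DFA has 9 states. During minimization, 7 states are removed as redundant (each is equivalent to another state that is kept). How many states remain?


Original DFA: 9 states
Redundant states removed: 7
Minimized states = original - removed
= 9 - 7
= 2

2


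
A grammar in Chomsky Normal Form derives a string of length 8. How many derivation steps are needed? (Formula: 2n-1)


Chomsky Normal Form derivation:
String length n = 8
Each step either:
  - Splits a nonterminal into two (n-1 such steps)
  - Converts a nonterminal to terminal (n such steps)
Total = (n-1) + n = 2n - 1
= 2(8) - 1
= 16 - 1
= 15

15


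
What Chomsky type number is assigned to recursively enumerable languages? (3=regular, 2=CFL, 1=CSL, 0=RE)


Chomsky hierarchy levels:
  Type 3: Regular (DFA/NFA/regex)
  Type 2: Context-free (PDA)
  Type 1: Context-sensitive
  Type 0: Recursively enumerable (TM)
'recursively enumerable' corresponds to Type 0

0


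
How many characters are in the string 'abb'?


String: 'abb'
Counting characters:
  'a' appears 1 time(s)
  'b' appears 2 time(s)
Total length = 1 + 2 = 3

3


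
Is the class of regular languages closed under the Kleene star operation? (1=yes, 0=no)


Regular languages are closed under:
- Union (DFA product construction)
- Intersection (DFA product construction)
- Complement (swap accept/reject states)
- Concatenation (NFA construction)
- Kleene star (NFA construction)
Kleene star is in this list
Therefore: closed

1


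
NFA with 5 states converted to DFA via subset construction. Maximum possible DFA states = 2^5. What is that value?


NFA has 5 states
Subset construction: each DFA state = subset of NFA states
Maximum subsets = 2^5
2^5 = 32

32


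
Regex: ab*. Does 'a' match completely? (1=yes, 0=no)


Pattern: ab*
String: 'a'
Pattern requires: exactly one 'a' followed by zero or more 'b's
First char is 'a' -> OK
Rest '': all b's? Yes
Result: 1

1


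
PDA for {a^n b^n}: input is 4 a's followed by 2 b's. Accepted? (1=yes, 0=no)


Language requires equal numbers of a's and b's
PDA pushes for each 'a', pops for each 'b'
Number of a's = 4
Number of b's = 2
4 != 2 -> Reject

0


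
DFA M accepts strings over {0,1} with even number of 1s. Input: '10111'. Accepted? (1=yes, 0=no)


DFA has 2 states: q_even (start, accept=yes) and q_odd
Processing string '10111' character by character:
  Position 0: read '1', 1-count=1 -> q_odd
  Position 1: read '0', 1-count=1 -> q_odd (no change)
  Position 2: read '1', 1-count=2 -> q_even
  Position 3: read '1', 1-count=3 -> q_odd
  Position 4: read '1', 1-count=4 -> q_even
Final state: q_even, total 1s = 4 (even); the DFA requires an even count -> accept

1


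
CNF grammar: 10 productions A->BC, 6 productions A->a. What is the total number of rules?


CNF allows two rule forms:
  A -> BC (binary): 10 rules
  A -> a (terminal): 6 rules
Total = 10 + 6 = 16

16


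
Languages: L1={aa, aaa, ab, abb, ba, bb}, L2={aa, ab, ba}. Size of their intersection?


L1 = {aa, aaa, ab, abb, ba, bb}
L2 = {aa, ab, ba}
Checking each string in L1 against L2:
  'aa': in L2? Yes
  'aaa': in L2? No
  'ab': in L2? Yes
  'abb': in L2? No
  'ba': in L2? Yes
  'bb': in L2? No
Intersection = {aa, ab, ba}
|L1 ∩ L2| = 3

3


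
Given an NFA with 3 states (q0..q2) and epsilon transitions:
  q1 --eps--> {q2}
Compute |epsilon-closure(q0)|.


Starting from q0
Initialize closure = {q0}
q0 has no outgoing epsilon transitions -> nothing to add
Final closure: {q0}
Size = 1

1


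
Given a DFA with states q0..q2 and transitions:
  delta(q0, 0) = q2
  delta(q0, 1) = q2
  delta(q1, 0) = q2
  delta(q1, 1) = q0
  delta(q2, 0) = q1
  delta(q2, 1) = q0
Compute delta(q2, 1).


Looking up transition function:
delta(q2, 1) in the table
Row: q2, Column: 1
Result: q0

q0


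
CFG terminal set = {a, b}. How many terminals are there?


Terminal symbols: a, b
Counting each: a (#1), b (#2)
Total = 2

2


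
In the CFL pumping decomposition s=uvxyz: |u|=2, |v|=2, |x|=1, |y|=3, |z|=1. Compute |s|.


|s| = |u| + |v| + |x| + |y| + |z|
= 2 + 2 + 1 + 3 + 1
= 4 + 1 + 4
= 5 + 4
= 9

9


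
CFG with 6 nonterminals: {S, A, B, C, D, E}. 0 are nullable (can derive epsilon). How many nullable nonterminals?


Nonterminals: {S, A, B, C, D, E}
A nonterminal is nullable if it can derive epsilon
Counting nullable nonterminals: 0
Total nullable = 0

0


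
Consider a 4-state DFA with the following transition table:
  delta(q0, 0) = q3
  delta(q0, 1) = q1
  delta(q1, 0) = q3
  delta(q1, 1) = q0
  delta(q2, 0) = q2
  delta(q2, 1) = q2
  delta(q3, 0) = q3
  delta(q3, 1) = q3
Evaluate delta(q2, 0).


Looking up transition function:
delta(q2, 0) in the table
Row: q2, Column: 0
Result: q2

q2


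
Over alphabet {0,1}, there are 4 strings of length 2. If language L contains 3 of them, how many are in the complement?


Alphabet: {0,1}
String length: 2
Total strings of length 2 = 2^2 = 4
Strings in L = 3
Complement = total - |L|
= 4 - 3
= 1

1


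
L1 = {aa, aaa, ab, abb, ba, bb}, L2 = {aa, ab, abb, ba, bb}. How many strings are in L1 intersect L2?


L1 = {aa, aaa, ab, abb, ba, bb}
L2 = {aa, ab, abb, ba, bb}
Checking each string in L1 against L2:
  'aa': in L2? Yes
  'aaa': in L2? No
  'ab': in L2? Yes
  'abb': in L2? Yes
  'ba': in L2? Yes
  'bb': in L2? Yes
Intersection = {aa, ab, abb, ba, bb}
|L1 ∩ L2| = 5

5


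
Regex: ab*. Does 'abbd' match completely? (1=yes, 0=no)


Pattern: ab*
String: 'abbd'
Pattern requires: exactly one 'a' followed by zero or more 'b's
First char is 'a' -> OK
Rest 'bbd': all b's? No
Result: 0

0


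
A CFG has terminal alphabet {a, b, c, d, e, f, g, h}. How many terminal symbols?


Terminal symbols: a, b, c, d, e, f, g, h
Counting each: a (#1), b (#2), c (#3), d (#4), e (#5), f (#6), g (#7), h (#8)
Total = 8

8


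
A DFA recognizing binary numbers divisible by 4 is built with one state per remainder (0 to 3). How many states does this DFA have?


Divisibility by 4 is tracked via the remainder mod 4: 0, 1, ..., 3
The construction assigns one state to each remainder
Number of remainders = 4

4


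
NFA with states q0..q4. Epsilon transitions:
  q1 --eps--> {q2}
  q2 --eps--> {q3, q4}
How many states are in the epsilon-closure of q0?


Starting from q0
Initialize closure = {q0}
q0 has no outgoing epsilon transitions -> nothing to add
Final closure: {q0}
Size = 1

1


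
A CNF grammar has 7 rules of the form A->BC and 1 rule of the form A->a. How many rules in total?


CNF allows two rule forms:
  A -> BC (binary): 7 rules
  A -> a (terminal): 1 rule
Total = 7 + 1 = 8

8


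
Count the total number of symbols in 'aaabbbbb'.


String: 'aaabbbbb'
Counting characters:
  'a' appears 3 time(s)
  'b' appears 5 time(s)
Total length = 3 + 5 = 8

8


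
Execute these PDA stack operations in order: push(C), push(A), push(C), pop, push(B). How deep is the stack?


Tracing stack operations:
  push(C) -> stack = [C], depth=1
  push(A) -> stack = [C,A], depth=2
  push(C) -> stack = [C,A,C], depth=3
  pop -> removed C, stack = [C,A], depth=2
  push(B) -> stack = [C,A,B], depth=3
Final depth = 3

3


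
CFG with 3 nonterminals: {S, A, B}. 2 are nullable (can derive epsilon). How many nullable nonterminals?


Nonterminals: {S, A, B}
A nonterminal is nullable if it can derive epsilon
Counting nullable nonterminals: 2
Total nullable = 2

2


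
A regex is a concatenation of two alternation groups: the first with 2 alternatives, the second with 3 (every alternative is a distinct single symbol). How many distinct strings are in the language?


First group: 2 alternatives
Second group: 3 alternatives
Concatenation: each choice from group 1 pairs with each from group 2
Total = 2 x 3 = 6

6


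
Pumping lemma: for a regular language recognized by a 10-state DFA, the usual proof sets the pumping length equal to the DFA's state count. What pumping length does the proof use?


Pumping lemma for regular languages (standard proof):
Take p = |Q|, the number of DFA states.
Any string of length >= |Q| passes through |Q|+1 states while reading its first |Q| symbols,
so by pigeonhole some state repeats, giving the loop that can be pumped.
Here |Q| = 10
Therefore the proof uses p = 10

10


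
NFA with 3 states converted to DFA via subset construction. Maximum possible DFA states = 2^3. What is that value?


NFA has 3 states
Subset construction: each DFA state = subset of NFA states
Maximum subsets = 2^3
2^3 = 8

8


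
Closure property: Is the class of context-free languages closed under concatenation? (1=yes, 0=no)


CFL closure properties:
  Closed under: union, concatenation, Kleene star
  NOT closed under: intersection, complement
Operation 'concatenation' is in closed list -> Yes (closed)

1


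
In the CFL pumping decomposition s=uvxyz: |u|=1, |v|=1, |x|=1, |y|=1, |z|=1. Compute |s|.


|s| = |u| + |v| + |x| + |y| + |z|
= 1 + 1 + 1 + 1 + 1
= 2 + 1 + 2
= 3 + 2
= 5

5


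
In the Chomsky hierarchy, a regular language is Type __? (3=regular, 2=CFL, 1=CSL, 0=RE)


Chomsky hierarchy levels:
  Type 3: Regular (DFA/NFA/regex)
  Type 2: Context-free (PDA)
  Type 1: Context-sensitive
  Type 0: Recursively enumerable (TM)
'regular' corresponds to Type 3

3


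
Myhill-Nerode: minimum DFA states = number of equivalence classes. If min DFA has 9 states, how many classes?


Myhill-Nerode theorem:
Number of equivalence classes = number of states in minimal DFA
Minimal DFA states = 9
Therefore equivalence classes = 9

9


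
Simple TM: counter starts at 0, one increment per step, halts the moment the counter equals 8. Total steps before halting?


Counter starts at 0. Counting sequence:
  Step 1: counter = 1
  Step 2: counter = 2
  Step 3: counter = 3
  Step 4: counter = 4
  Step 5: counter = 5
  Step 6: counter = 6
  Step 7: counter = 7
  Step 8: counter = 8
Counter reached 8 -> halt
Total steps = 8

8


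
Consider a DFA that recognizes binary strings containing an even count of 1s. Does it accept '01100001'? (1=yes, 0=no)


DFA has 2 states: q_even (start, accept=yes) and q_odd
Processing string '01100001' character by character:
  Position 0: read '0', 1-count=0 -> q_even (no change)
  Position 1: read '1', 1-count=1 -> q_odd
  Position 2: read '1', 1-count=2 -> q_even
  Position 3: read '0', 1-count=2 -> q_even (no change)
  Position 4: read '0', 1-count=2 -> q_even (no change)
  Position 5: read '0', 1-count=2 -> q_even (no change)
  Position 6: read '0', 1-count=2 -> q_even (no change)
  Position 7: read '1', 1-count=3 -> q_odd
Final state: q_odd, total 1s = 3 (odd); the DFA requires an even count -> reject

0


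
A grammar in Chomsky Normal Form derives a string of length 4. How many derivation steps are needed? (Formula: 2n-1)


Chomsky Normal Form derivation:
String length n = 4
Each step either:
  - Splits a nonterminal into two (n-1 such steps)
  - Converts a nonterminal to terminal (n such steps)
Total = (n-1) + n = 2n - 1
= 2(4) - 1
= 8 - 1
= 7

7


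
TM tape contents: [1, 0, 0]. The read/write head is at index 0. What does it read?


Tape: [1, 0, 0]
Positions: 0 1 2
Values:    1 0 0
Head at position 0
tape[0] = 1

1


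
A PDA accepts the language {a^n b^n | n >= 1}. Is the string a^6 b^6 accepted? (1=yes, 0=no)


Language requires equal numbers of a's and b's
PDA pushes for each 'a', pops for each 'b'
Number of a's = 6
Number of b's = 6
6 == 6 -> Accept

1


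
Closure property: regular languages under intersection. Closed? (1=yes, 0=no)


Regular languages are closed under:
- Union (DFA product construction)
- Intersection (DFA product construction)
- Complement (swap accept/reject states)
- Concatenation (NFA construction)
- Kleene star (NFA construction)
intersection is in this list
Therefore: closed

1


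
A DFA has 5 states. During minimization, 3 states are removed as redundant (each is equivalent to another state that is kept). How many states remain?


Original DFA: 5 states
Redundant states removed: 3
Minimized states = original - removed
= 5 - 3
= 2

2


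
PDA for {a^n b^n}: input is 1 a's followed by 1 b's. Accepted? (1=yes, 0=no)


Language requires equal numbers of a's and b's
PDA pushes for each 'a', pops for each 'b'
Number of a's = 1
Number of b's = 1
1 == 1 -> Accept

1


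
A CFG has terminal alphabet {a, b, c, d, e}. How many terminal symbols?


Terminal symbols: a, b, c, d, e
Counting each: a (#1), b (#2), c (#3), d (#4), e (#5)
Total = 5

5


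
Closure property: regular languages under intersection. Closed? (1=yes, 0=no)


Regular languages are closed under:
- Union (DFA product construction)
- Intersection (DFA product construction)
- Complement (swap accept/reject states)
- Concatenation (NFA construction)
- Kleene star (NFA construction)
intersection is in this list
Therefore: closed

1


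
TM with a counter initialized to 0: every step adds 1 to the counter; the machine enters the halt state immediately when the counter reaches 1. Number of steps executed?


Counter starts at 0. Counting sequence:
  Step 1: counter = 1
Counter reached 1 -> halt
Total steps = 1

1


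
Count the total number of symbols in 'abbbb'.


String: 'abbbb'
Counting characters:
  'a' appears 1 time(s)
  'b' appears 4 time(s)
Total length = 1 + 4 = 5

5


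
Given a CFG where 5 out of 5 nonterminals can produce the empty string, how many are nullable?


Nonterminals: {S, A, B, C, D}
A nonterminal is nullable if it can derive epsilon
Counting nullable nonterminals: 5
Total nullable = 5

5


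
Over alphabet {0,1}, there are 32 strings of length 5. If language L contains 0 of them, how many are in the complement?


Alphabet: {0,1}
String length: 5
Total strings of length 5 = 2^5 = 32
Strings in L = 0
Complement = total - |L|
= 32 - 0
= 32

32


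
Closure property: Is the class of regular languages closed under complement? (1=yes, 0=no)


Regular languages are closed under all standard operations:
- Union: Yes (product construction)
- Intersection: Yes (product construction)
- Complement: Yes (swap accept/reject)
- Concatenation: Yes (NFA construction)
Operation: complement -> Closed

1


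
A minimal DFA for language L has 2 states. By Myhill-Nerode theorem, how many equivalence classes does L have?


Myhill-Nerode theorem:
Number of equivalence classes = number of states in minimal DFA
Minimal DFA states = 2
Therefore equivalence classes = 2

2


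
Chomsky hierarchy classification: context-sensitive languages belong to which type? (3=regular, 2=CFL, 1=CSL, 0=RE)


Chomsky hierarchy levels:
  Type 3: Regular (DFA/NFA/regex)
  Type 2: Context-free (PDA)
  Type 1: Context-sensitive
  Type 0: Recursively enumerable (TM)
'context-sensitive' corresponds to Type 1

1


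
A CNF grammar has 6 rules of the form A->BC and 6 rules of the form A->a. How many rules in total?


CNF allows two rule forms:
  A -> BC (binary): 6 rules
  A -> a (terminal): 6 rules
Total = 6 + 6 = 12

12


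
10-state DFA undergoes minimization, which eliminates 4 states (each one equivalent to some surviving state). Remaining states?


Original DFA: 10 states
Redundant states removed: 4
Minimized states = original - removed
= 10 - 4
= 6

6


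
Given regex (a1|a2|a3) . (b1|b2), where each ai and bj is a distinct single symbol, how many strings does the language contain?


First group: 3 alternatives
Second group: 2 alternatives
Concatenation: each choice from group 1 pairs with each from group 2
Total = 3 x 2 = 6

6


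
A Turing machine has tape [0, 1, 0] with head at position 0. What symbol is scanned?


Tape: [0, 1, 0]
Positions: 0 1 2
Values:    0 1 0
Head at position 0
tape[0] = 0

0


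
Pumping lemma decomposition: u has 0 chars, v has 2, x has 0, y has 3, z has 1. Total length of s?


|s| = |u| + |v| + |x| + |y| + |z|
= 0 + 2 + 0 + 3 + 1
= 2 + 0 + 4
= 2 + 4
= 6

6


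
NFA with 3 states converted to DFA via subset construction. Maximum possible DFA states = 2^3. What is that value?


NFA has 3 states
Subset construction: each DFA state = subset of NFA states
Maximum subsets = 2^3
2^3 = 8

8


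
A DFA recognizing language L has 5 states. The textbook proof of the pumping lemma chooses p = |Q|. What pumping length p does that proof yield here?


Pumping lemma for regular languages (standard proof):
Take p = |Q|, the number of DFA states.
Any string of length >= |Q| passes through |Q|+1 states while reading its first |Q| symbols,
so by pigeonhole some state repeats, giving the loop that can be pumped.
Here |Q| = 5
Therefore the proof uses p = 5

5


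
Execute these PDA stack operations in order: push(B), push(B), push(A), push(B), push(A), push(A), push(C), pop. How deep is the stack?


Tracing stack operations:
  push(B) -> stack = [B], depth=1
  push(B) -> stack = [B,B], depth=2
  push(A) -> stack = [B,B,A], depth=3
  push(B) -> stack = [B,B,A,B], depth=4
  push(A) -> stack = [B,B,A,B,A], depth=5
  push(A) -> stack = [B,B,A,B,A,A], depth=6
  push(C) -> stack = [B,B,A,B,A,A,C], depth=7
  pop -> removed C, stack = [B,B,A,B,A,A], depth=6
Final depth = 6

6


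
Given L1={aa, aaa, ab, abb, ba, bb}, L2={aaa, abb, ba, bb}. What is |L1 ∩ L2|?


L1 = {aa, aaa, ab, abb, ba, bb}
L2 = {aaa, abb, ba, bb}
Checking each string in L1 against L2:
  'aa': in L2? No
  'aaa': in L2? Yes
  'ab': in L2? No
  'abb': in L2? Yes
  'ba': in L2? Yes
  'bb': in L2? Yes
Intersection = {aaa, abb, ba, bb}
|L1 ∩ L2| = 4

4


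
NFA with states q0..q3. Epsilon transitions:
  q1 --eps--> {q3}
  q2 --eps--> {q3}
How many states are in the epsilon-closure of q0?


Starting from q0
Initialize closure = {q0}
q0 has no outgoing epsilon transitions -> nothing to add
Final closure: {q0}
Size = 1

1


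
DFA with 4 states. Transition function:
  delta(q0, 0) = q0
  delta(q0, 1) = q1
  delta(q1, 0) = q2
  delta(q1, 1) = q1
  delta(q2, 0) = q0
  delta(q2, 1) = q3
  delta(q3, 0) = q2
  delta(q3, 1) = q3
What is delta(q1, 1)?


Looking up transition function:
delta(q1, 1) in the table
Row: q1, Column: 1
Result: q1

q1


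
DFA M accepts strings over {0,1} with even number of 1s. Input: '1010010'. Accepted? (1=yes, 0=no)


DFA has 2 states: q_even (start, accept=yes) and q_odd
Processing string '1010010' character by character:
  Position 0: read '1', 1-count=1 -> q_odd
  Position 1: read '0', 1-count=1 -> q_odd (no change)
  Position 2: read '1', 1-count=2 -> q_even
  Position 3: read '0', 1-count=2 -> q_even (no change)
  Position 4: read '0', 1-count=2 -> q_even (no change)
  Position 5: read '1', 1-count=3 -> q_odd
  Position 6: read '0', 1-count=3 -> q_odd (no change)
Final state: q_odd, total 1s = 3 (odd); the DFA requires an even count -> reject

0


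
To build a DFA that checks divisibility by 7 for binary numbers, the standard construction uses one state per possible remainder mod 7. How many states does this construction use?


Divisibility by 7 is tracked via the remainder mod 7: 0, 1, ..., 6
The construction assigns one state to each remainder
Number of remainders = 7

7


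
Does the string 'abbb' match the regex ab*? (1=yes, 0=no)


Pattern: ab*
String: 'abbb'
Pattern requires: exactly one 'a' followed by zero or more 'b's
First char is 'a' -> OK
Rest 'bbb': all b's? Yes
Result: 1

1


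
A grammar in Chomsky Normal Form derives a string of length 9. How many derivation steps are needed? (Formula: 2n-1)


Chomsky Normal Form derivation:
String length n = 9
Each step either:
  - Splits a nonterminal into two (n-1 such steps)
  - Converts a nonterminal to terminal (n such steps)
Total = (n-1) + n = 2n - 1
= 2(9) - 1
= 18 - 1
= 17

17


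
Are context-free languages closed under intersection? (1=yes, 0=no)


CFL closure properties:
  Closed under: union, concatenation, Kleene star
  NOT closed under: intersection, complement
Operation 'intersection' is in not-closed list -> No (not closed)

0


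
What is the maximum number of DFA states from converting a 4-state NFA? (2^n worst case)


NFA has 4 states
Subset construction: each DFA state = subset of NFA states
Maximum subsets = 2^4
2^4 = 16

16


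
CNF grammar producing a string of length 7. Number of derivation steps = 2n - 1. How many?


Chomsky Normal Form derivation:
String length n = 7
Each step either:
  - Splits a nonterminal into two (n-1 such steps)
  - Converts a nonterminal to terminal (n such steps)
Total = (n-1) + n = 2n - 1
= 2(7) - 1
= 14 - 1
= 13

13


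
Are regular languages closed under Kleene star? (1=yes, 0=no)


Regular languages are closed under:
- Union (DFA product construction)
- Intersection (DFA product construction)
- Complement (swap accept/reject states)
- Concatenation (NFA construction)
- Kleene star (NFA construction)
Kleene star is in this list
Therefore: closed

1


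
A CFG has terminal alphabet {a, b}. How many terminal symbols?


Terminal symbols: a, b
Counting each: a (#1), b (#2)
Total = 2

2


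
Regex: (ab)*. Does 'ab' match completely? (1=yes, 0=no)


Pattern: (ab)*
String: 'ab'
Pattern requires: zero or more repetitions of 'ab'
Pairs: ['ab']
All pairs are 'ab'? Yes
Result: 1

1


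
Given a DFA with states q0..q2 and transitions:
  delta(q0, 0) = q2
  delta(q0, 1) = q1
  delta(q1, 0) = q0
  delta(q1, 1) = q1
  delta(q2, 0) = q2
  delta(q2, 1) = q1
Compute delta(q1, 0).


Looking up transition function:
delta(q1, 0) in the table
Row: q1, Column: 0
Result: q0

q0


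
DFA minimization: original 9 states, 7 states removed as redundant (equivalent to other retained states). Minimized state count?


Original DFA: 9 states
Redundant states removed: 7
Minimized states = original - removed
= 9 - 7
= 2

2


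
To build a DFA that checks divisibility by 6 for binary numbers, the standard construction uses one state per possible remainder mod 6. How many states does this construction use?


Divisibility by 6 is tracked via the remainder mod 6: 0, 1, ..., 5
The construction assigns one state to each remainder
Number of remainders = 6

6


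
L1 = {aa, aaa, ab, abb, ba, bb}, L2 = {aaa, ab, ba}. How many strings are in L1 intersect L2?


L1 = {aa, aaa, ab, abb, ba, bb}
L2 = {aaa, ab, ba}
Checking each string in L1 against L2:
  'aa': in L2? No
  'aaa': in L2? Yes
  'ab': in L2? Yes
  'abb': in L2? No
  'ba': in L2? Yes
  'bb': in L2? No
Intersection = {aaa, ab, ba}
|L1 ∩ L2| = 3

3


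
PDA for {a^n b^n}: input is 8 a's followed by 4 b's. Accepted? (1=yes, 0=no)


Language requires equal numbers of a's and b's
PDA pushes for each 'a', pops for each 'b'
Number of a's = 8
Number of b's = 4
8 != 4 -> Reject

0


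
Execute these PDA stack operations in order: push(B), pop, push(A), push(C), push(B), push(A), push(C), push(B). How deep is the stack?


Tracing stack operations:
  push(B) -> stack = [B], depth=1
  pop -> removed B, stack = [], depth=0
  push(A) -> stack = [A], depth=1
  push(C) -> stack = [A,C], depth=2
  push(B) -> stack = [A,C,B], depth=3
  push(A) -> stack = [A,C,B,A], depth=4
  push(C) -> stack = [A,C,B,A,C], depth=5
  push(B) -> stack = [A,C,B,A,C,B], depth=6
Final depth = 6

6


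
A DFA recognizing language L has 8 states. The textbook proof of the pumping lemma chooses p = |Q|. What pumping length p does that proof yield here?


Pumping lemma for regular languages (standard proof):
Take p = |Q|, the number of DFA states.
Any string of length >= |Q| passes through |Q|+1 states while reading its first |Q| symbols,
so by pigeonhole some state repeats, giving the loop that can be pumped.
Here |Q| = 8
Therefore the proof uses p = 8

8


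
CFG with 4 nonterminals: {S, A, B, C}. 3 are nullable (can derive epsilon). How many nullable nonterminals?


Nonterminals: {S, A, B, C}
A nonterminal is nullable if it can derive epsilon
Counting nullable nonterminals: 3
Total nullable = 3

3


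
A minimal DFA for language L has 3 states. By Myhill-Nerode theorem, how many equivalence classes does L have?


Myhill-Nerode theorem:
Number of equivalence classes = number of states in minimal DFA
Minimal DFA states = 3
Therefore equivalence classes = 3

3


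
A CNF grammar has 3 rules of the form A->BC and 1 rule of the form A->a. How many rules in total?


CNF allows two rule forms:
  A -> BC (binary): 3 rules
  A -> a (terminal): 1 rule
Total = 3 + 1 = 4

4


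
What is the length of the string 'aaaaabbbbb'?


String: 'aaaaabbbbb'
Counting characters:
  'a' appears 5 time(s)
  'b' appears 5 time(s)
Total length = 5 + 5 = 10

10


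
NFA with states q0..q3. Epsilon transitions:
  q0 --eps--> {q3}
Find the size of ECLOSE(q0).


Starting from q0
Initialize closure = {q0}
Follow epsilon from q0 -> add q3
Final closure: {q0, q3}
Size = 2

2


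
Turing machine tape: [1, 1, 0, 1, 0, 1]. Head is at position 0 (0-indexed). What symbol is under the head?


Tape: [1, 1, 0, 1, 0, 1]
Positions: 0 1 2 3 4 5
Values:    1 1 0 1 0 1
Head at position 0
tape[0] = 1

1


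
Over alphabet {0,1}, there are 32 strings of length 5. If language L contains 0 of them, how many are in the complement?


Alphabet: {0,1}
String length: 5
Total strings of length 5 = 2^5 = 32
Strings in L = 0
Complement = total - |L|
= 32 - 0
= 32

32


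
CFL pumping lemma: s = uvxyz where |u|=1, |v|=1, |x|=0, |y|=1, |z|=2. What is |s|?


|s| = |u| + |v| + |x| + |y| + |z|
= 1 + 1 + 0 + 1 + 2
= 2 + 0 + 3
= 2 + 3
= 5

5


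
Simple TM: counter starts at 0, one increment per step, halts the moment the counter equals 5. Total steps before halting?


Counter starts at 0. Counting sequence:
  Step 1: counter = 1
  Step 2: counter = 2
  Step 3: counter = 3
  Step 4: counter = 4
  Step 5: counter = 5
Counter reached 5 -> halt
Total steps = 5

5


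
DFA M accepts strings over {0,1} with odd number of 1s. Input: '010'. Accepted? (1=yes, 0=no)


DFA has 2 states: q_even (start, accept=no) and q_odd
Processing string '010' character by character:
  Position 0: read '0', 1-count=0 -> q_even (no change)
  Position 1: read '1', 1-count=1 -> q_odd
  Position 2: read '0', 1-count=1 -> q_odd (no change)
Final state: q_odd, total 1s = 1 (odd); the DFA requires an odd count -> accept

1


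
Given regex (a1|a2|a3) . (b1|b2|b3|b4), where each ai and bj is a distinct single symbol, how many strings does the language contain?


First group: 3 alternatives
Second group: 4 alternatives
Concatenation: each choice from group 1 pairs with each from group 2
Total = 3 x 4 = 12

12


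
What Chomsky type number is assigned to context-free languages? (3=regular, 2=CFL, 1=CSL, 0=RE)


Chomsky hierarchy levels:
  Type 3: Regular (DFA/NFA/regex)
  Type 2: Context-free (PDA)
  Type 1: Context-sensitive
  Type 0: Recursively enumerable (TM)
'context-free' corresponds to Type 2

2


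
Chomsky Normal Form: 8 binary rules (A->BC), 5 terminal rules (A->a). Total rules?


CNF allows two rule forms:
  A -> BC (binary): 8 rules
  A -> a (terminal): 5 rules
Total = 8 + 5 = 13

13


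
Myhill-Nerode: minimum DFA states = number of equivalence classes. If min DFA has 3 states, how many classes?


Myhill-Nerode theorem:
Number of equivalence classes = number of states in minimal DFA
Minimal DFA states = 3
Therefore equivalence classes = 3

3


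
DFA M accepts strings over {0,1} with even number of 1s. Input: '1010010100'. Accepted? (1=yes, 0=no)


DFA has 2 states: q_even (start, accept=yes) and q_odd
Processing string '1010010100' character by character:
  Position 0: read '1', 1-count=1 -> q_odd
  Position 1: read '0', 1-count=1 -> q_odd (no change)
  Position 2: read '1', 1-count=2 -> q_even
  Position 3: read '0', 1-count=2 -> q_even (no change)
  Position 4: read '0', 1-count=2 -> q_even (no change)
  Position 5: read '1', 1-count=3 -> q_odd
  Position 6: read '0', 1-count=3 -> q_odd (no change)
  Position 7: read '1', 1-count=4 -> q_even
  Position 8: read '0', 1-count=4 -> q_even (no change)
  Position 9: read '0', 1-count=4 -> q_even (no change)
Final state: q_even, total 1s = 4 (even); the DFA requires an even count -> accept

1


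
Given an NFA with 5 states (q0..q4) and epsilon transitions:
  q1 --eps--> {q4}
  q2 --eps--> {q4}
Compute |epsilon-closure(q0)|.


Starting from q0
Initialize closure = {q0}
q0 has no outgoing epsilon transitions -> nothing to add
Final closure: {q0}
Size = 1

1


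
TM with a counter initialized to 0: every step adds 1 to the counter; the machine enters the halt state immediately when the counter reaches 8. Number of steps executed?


Counter starts at 0. Counting sequence:
  Step 1: counter = 1
  Step 2: counter = 2
  Step 3: counter = 3
  Step 4: counter = 4
  Step 5: counter = 5
  Step 6: counter = 6
  Step 7: counter = 7
  Step 8: counter = 8
Counter reached 8 -> halt
Total steps = 8

8


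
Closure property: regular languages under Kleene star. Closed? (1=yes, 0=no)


Regular languages are closed under:
- Union (DFA product construction)
- Intersection (DFA product construction)
- Complement (swap accept/reject states)
- Concatenation (NFA construction)
- Kleene star (NFA construction)
Kleene star is in this list
Therefore: closed

1


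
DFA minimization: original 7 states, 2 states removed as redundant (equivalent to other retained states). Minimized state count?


Original DFA: 7 states
Redundant states removed: 2
Minimized states = original - removed
= 7 - 2
= 5

5


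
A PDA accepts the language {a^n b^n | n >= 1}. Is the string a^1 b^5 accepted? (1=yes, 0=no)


Language requires equal numbers of a's and b's
PDA pushes for each 'a', pops for each 'b'
Number of a's = 1
Number of b's = 5
1 != 5 -> Reject

0


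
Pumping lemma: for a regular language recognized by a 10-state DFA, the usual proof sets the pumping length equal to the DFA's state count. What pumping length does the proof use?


Pumping lemma for regular languages (standard proof):
Take p = |Q|, the number of DFA states.
Any string of length >= |Q| passes through |Q|+1 states while reading its first |Q| symbols,
so by pigeonhole some state repeats, giving the loop that can be pumped.
Here |Q| = 10
Therefore the proof uses p = 10

10


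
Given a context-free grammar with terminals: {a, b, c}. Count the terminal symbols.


Terminal symbols: a, b, c
Counting each: a (#1), b (#2), c (#3)
Total = 3

3


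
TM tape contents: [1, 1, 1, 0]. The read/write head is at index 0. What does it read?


Tape: [1, 1, 1, 0]
Positions: 0 1 2 3
Values:    1 1 1 0
Head at position 0
tape[0] = 1

1


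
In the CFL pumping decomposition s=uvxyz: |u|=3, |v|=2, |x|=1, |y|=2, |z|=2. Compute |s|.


|s| = |u| + |v| + |x| + |y| + |z|
= 3 + 2 + 1 + 2 + 2
= 5 + 1 + 4
= 6 + 4
= 10

10


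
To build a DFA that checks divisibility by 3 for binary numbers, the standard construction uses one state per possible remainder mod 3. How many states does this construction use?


Divisibility by 3 is tracked via the remainder mod 3: 0, 1, ..., 2
The construction assigns one state to each remainder
Number of remainders = 3

3


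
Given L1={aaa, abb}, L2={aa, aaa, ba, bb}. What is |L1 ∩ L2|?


L1 = {aaa, abb}
L2 = {aa, aaa, ba, bb}
Checking each string in L1 against L2:
  'aaa': in L2? Yes
  'abb': in L2? No
Intersection = {aaa}
|L1 ∩ L2| = 1

1


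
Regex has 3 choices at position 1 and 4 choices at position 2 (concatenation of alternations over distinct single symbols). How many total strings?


First group: 3 alternatives
Second group: 4 alternatives
Concatenation: each choice from group 1 pairs with each from group 2
Total = 3 x 4 = 12

12


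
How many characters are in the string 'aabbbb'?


String: 'aabbbb'
Counting characters:
  'a' appears 2 time(s)
  'b' appears 4 time(s)
Total length = 2 + 4 = 6

6


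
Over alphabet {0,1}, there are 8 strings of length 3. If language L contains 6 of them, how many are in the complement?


Alphabet: {0,1}
String length: 3
Total strings of length 3 = 2^3 = 8
Strings in L = 6
Complement = total - |L|
= 8 - 6
= 2

2


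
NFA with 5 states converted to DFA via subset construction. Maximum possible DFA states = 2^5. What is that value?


NFA has 5 states
Subset construction: each DFA state = subset of NFA states
Maximum subsets = 2^5
2^5 = 32

32


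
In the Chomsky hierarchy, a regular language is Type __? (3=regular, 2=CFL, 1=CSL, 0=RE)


Chomsky hierarchy levels:
  Type 3: Regular (DFA/NFA/regex)
  Type 2: Context-free (PDA)
  Type 1: Context-sensitive
  Type 0: Recursively enumerable (TM)
'regular' corresponds to Type 3

3


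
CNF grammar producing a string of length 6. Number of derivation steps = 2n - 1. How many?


Chomsky Normal Form derivation:
String length n = 6
Each step either:
  - Splits a nonterminal into two (n-1 such steps)
  - Converts a nonterminal to terminal (n such steps)
Total = (n-1) + n = 2n - 1
= 2(6) - 1
= 12 - 1
= 11

11


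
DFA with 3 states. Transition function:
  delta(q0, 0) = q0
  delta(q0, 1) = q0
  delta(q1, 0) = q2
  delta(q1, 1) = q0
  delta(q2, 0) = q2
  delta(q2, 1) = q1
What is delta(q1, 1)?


Looking up transition function:
delta(q1, 1) in the table
Row: q1, Column: 1
Result: q0

q0


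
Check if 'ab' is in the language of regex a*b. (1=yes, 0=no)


Pattern: a*b
String: 'ab'
Pattern requires: zero or more 'a's followed by exactly one 'b'
Found 1 leading 'a's
Remaining: 'b'
Remaining is exactly 'b' -> match
Result: 1

1


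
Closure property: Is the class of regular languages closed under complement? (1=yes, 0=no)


Regular languages are closed under all standard operations:
- Union: Yes (product construction)
- Intersection: Yes (product construction)
- Complement: Yes (swap accept/reject)
- Concatenation: Yes (NFA construction)
Operation: complement -> Closed

1


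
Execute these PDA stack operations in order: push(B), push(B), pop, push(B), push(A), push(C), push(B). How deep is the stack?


Tracing stack operations:
  push(B) -> stack = [B], depth=1
  push(B) -> stack = [B,B], depth=2
  pop -> removed B, stack = [B], depth=1
  push(B) -> stack = [B,B], depth=2
  push(A) -> stack = [B,B,A], depth=3
  push(C) -> stack = [B,B,A,C], depth=4
  push(B) -> stack = [B,B,A,C,B], depth=5
Final depth = 5

5


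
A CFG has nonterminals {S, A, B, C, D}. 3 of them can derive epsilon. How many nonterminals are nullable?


Nonterminals: {S, A, B, C, D}
A nonterminal is nullable if it can derive epsilon
Counting nullable nonterminals: 3
Total nullable = 3

3


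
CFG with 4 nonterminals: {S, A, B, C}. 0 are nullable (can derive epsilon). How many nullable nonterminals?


Nonterminals: {S, A, B, C}
A nonterminal is nullable if it can derive epsilon
Counting nullable nonterminals: 0
Total nullable = 0

0


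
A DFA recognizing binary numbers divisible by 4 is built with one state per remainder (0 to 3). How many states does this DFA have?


Divisibility by 4 is tracked via the remainder mod 4: 0, 1, ..., 3
The construction assigns one state to each remainder
Number of remainders = 4

4


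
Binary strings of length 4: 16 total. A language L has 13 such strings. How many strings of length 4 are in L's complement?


Alphabet: {0,1}
String length: 4
Total strings of length 4 = 2^4 = 16
Strings in L = 13
Complement = total - |L|
= 16 - 13
= 3

3


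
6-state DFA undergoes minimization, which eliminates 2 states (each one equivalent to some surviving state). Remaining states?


Original DFA: 6 states
Redundant states removed: 2
Minimized states = original - removed
= 6 - 2
= 4

4


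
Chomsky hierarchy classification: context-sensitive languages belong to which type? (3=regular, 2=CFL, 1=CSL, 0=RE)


Chomsky hierarchy levels:
  Type 3: Regular (DFA/NFA/regex)
  Type 2: Context-free (PDA)
  Type 1: Context-sensitive
  Type 0: Recursively enumerable (TM)
'context-sensitive' corresponds to Type 1

1


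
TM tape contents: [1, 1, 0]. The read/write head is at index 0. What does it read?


Tape: [1, 1, 0]
Positions: 0 1 2
Values:    1 1 0
Head at position 0
tape[0] = 1

1


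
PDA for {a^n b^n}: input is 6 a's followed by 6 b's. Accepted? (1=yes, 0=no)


Language requires equal numbers of a's and b's
PDA pushes for each 'a', pops for each 'b'
Number of a's = 6
Number of b's = 6
6 == 6 -> Accept

1


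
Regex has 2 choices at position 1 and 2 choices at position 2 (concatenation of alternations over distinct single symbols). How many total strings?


First group: 2 alternatives
Second group: 2 alternatives
Concatenation: each choice from group 1 pairs with each from group 2
Total = 2 x 2 = 4

4


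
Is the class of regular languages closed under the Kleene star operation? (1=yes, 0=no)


Regular languages are closed under:
- Union (DFA product construction)
- Intersection (DFA product construction)
- Complement (swap accept/reject states)
- Concatenation (NFA construction)
- Kleene star (NFA construction)
Kleene star is in this list
Therefore: closed

1


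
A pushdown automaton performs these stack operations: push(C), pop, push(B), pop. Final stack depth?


Tracing stack operations:
  push(C) -> stack = [C], depth=1
  pop -> removed C, stack = [], depth=0
  push(B) -> stack = [B], depth=1
  pop -> removed B, stack = [], depth=0
Final depth = 0

0


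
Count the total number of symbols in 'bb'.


String: 'bb'
Counting characters:
  'b' appears 2 time(s)
Total length = 0 + 2 = 2

2


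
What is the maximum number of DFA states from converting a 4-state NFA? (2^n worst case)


NFA has 4 states
Subset construction: each DFA state = subset of NFA states
Maximum subsets = 2^4
2^4 = 16

16


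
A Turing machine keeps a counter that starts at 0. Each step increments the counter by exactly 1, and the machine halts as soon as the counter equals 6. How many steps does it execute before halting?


Counter starts at 0. Counting sequence:
  Step 1: counter = 1
  Step 2: counter = 2
  Step 3: counter = 3
  Step 4: counter = 4
  Step 5: counter = 5
  Step 6: counter = 6
Counter reached 6 -> halt
Total steps = 6

6


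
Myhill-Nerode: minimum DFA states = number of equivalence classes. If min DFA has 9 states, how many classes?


Myhill-Nerode theorem:
Number of equivalence classes = number of states in minimal DFA
Minimal DFA states = 9
Therefore equivalence classes = 9

9


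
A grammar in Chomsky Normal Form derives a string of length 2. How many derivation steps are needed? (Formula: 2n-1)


Chomsky Normal Form derivation:
String length n = 2
Each step either:
  - Splits a nonterminal into two (n-1 such steps)
  - Converts a nonterminal to terminal (n such steps)
Total = (n-1) + n = 2n - 1
= 2(2) - 1
= 4 - 1
= 3

3
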